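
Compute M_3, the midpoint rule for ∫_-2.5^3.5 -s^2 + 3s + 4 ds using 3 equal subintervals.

Δs = (3.5 − (-2.5))/3 = 2.
Midpoints: -1.5, 0.5, 2.5.
f(-1.5) = -2.75, f(0.5) = 5.25, f(2.5) = 5.25.
Sum = Δs · [f(-1.5) + f(0.5) + f(2.5)].
Sum = 15.5.

15.5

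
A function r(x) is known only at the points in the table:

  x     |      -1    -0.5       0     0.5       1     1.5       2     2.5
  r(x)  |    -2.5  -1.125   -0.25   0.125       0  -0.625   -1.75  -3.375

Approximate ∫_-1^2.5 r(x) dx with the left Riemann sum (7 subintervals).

-3.0625

Δx = 0.5.
Sum = 0.5·[(-2.5) + (-1.125) + (-0.25) + 0.125 + 0 + (-0.625) + (-1.75)] = -3.0625.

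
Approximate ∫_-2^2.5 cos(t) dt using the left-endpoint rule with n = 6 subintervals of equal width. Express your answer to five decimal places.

Δt = (2.5 − (-2))/6 = 0.75.
Left endpoints: -2, -1.25, -0.5, 0.25, 1, 1.75.
f(-2) ≈ -0.41615, f(-1.25) ≈ 0.31532, f(-0.5) ≈ 0.87758, f(0.25) ≈ 0.96891, f(1) ≈ 0.54030, f(1.75) ≈ -0.17825.
Sum = Δt · [f(-2) + f(-1.25) + f(-0.5) + ...].
Sum ≈ 1.58080.

1.58080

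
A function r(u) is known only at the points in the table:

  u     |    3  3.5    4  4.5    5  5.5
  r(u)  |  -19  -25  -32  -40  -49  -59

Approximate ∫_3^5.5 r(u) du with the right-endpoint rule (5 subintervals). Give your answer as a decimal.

Δu = 0.5.
Sum = 0.5·[(-25) + (-32) + (-40) + (-49) + (-59)] = -102.5.

-102.5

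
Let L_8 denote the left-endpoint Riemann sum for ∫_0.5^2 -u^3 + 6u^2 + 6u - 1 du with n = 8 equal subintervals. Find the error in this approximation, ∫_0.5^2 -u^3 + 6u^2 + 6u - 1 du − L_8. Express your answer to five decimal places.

Exact integral: ∫_0.5^2 f(u) du = 21.515625.
L_8 ≈ 19.3205566.
Error ≈ 21.515625 − 19.3205566 ≈ 2.19507.

2.19507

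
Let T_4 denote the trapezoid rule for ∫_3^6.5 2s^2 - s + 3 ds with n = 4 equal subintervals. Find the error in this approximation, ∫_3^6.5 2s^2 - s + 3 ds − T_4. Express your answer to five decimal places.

-0.89323

Exact integral: ∫_3^6.5 f(s) ds ≈ 158.9583333.
T_4 = 159.8515625.
Error ≈ 158.9583333 − 159.8515625 ≈ -0.89323.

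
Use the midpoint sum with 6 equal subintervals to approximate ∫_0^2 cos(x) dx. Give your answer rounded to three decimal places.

Δx = (2 − 0)/6 = 1/3.
Midpoints: 1/6, 0.5, 5/6, 7/6, 1.5, 11/6.
f(1/6) ≈ 0.986, f(0.5) ≈ 0.878, f(5/6) ≈ 0.672, f(7/6) ≈ 0.393, f(1.5) ≈ 0.071, f(11/6) ≈ -0.260.
Sum = Δx · [f(1/6) + f(0.5) + f(5/6) + ...].
Sum ≈ 0.914.

0.914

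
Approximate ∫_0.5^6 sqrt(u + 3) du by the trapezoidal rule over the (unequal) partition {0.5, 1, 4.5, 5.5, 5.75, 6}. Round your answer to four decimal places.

Subinterval widths: 0.5, 3.5, 1, 0.25, 0.25.
f(0.5) ≈ 1.8708, f(1) ≈ 2.0000, f(4.5) ≈ 2.7386, f(5.5) ≈ 2.9155, f(5.75) ≈ 2.9580, f(6) ≈ 3.0000.
On each subinterval the trapezoid contributes (Δu_i/2)·[f(u_{i-1}) + f(u_i)].
Sum ≈ 13.5663.

13.5663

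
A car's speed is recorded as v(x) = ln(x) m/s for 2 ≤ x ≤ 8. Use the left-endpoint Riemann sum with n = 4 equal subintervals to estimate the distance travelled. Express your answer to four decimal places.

8.1407

Δx = (8 − 2)/4 = 1.5.
Left endpoints: 2, 3.5, 5, 6.5.
v(2) ≈ 0.6931, v(3.5) ≈ 1.2528, v(5) ≈ 1.6094, v(6.5) ≈ 1.8718.
Sum = Δx · [v(2) + v(3.5) + v(5) + v(6.5)].
Sum ≈ 8.1407.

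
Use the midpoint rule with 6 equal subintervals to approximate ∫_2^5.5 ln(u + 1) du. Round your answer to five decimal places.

Δu = (5.5 − 2)/6 = 7/12.
Midpoints: 55/24, 2.875, 83/24, 97/24, 4.625, 125/24.
f(55/24) ≈ 1.19139, f(2.875) ≈ 1.35455, f(83/24) ≈ 1.49478, f(97/24) ≈ 1.61774, f(4.625) ≈ 1.72722, f(125/24) ≈ 1.82589.
Sum = Δu · [f(55/24) + f(2.875) + f(83/24) + ...].
Sum ≈ 5.37341.

5.37341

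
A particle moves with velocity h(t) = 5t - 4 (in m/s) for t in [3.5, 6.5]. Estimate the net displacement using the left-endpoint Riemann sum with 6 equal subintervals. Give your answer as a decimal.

59.25

Δt = (6.5 − 3.5)/6 = 0.5.
Left endpoints: 3.5, 4, 4.5, 5, 5.5, 6.
h(3.5) = 13.5, h(4) = 16, h(4.5) = 18.5, h(5) = 21, h(5.5) = 23.5, h(6) = 26.
Sum = Δt · [h(3.5) + h(4) + h(4.5) + ...].
Sum = 59.25.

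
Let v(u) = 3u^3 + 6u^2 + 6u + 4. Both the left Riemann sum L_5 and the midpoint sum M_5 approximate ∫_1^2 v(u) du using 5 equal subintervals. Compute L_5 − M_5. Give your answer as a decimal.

L_5 = 33.88.
M_5 = 38.185.
L_5 − M_5 = -4.305.

-4.305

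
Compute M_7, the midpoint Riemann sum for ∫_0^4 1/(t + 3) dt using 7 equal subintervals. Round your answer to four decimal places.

Δt = (4 − 0)/7 = 4/7.
Midpoints: 2/7, 6/7, 10/7, 2, 18/7, 22/7, 26/7.
f(2/7) = 7/23, f(6/7) = 7/27, f(10/7) = 7/31, f(2) = 0.2, f(18/7) = 7/39, f(22/7) = 7/43, f(26/7) = 7/47.
Sum = Δt · [f(2/7) + f(6/7) + f(10/7) + ...].
Sum ≈ 0.8461.

0.8461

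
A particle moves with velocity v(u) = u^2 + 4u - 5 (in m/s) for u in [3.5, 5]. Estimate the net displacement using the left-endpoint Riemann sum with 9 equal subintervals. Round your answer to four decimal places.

Δu = (5 − 3.5)/9 = 1/6.
Left endpoints: 3.5, 11/3, 23/6, 4, 25/6, 13/3, 4.5, 14/3, 29/6.
v(3.5) = 21.25, v(11/3) = 208/9, v(23/6) = 901/36, v(4) = 27, v(25/6) = 1045/36, v(13/3) = 280/9, v(4.5) = 33.25, v(14/3) = 319/9, v(29/6) = 1357/36.
Sum = Δu · [v(3.5) + v(11/3) + v(23/6) + ...].
Sum ≈ 43.8194.

43.8194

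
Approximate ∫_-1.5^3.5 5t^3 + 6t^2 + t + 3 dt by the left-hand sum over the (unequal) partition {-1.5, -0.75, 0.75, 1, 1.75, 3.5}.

104.7890625

Subinterval widths: 0.75, 1.5, 0.25, 0.75, 1.75.
Left endpoints: -1.5, -0.75, 0.75, 1, 1.75.
f(-1.5) = -1.875, f(-0.75) = 3.515625, f(0.75) = 9.234375, f(1) = 15, f(1.75) = 49.921875.
Sum = Σ Δt_i · f(t_i).
Sum = 104.7890625.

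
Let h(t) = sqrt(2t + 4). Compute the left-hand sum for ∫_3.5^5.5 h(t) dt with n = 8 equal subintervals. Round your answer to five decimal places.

Δt = (5.5 − 3.5)/8 = 0.25.
Left endpoints: 3.5, 3.75, 4, 4.25, 4.5, 4.75, 5, 5.25.
h(3.5) ≈ 3.31662, h(3.75) ≈ 3.39116, h(4) ≈ 3.46410, h(4.25) ≈ 3.53553, h(4.5) ≈ 3.60555, h(4.75) ≈ 3.67423, h(5) ≈ 3.74166, h(5.25) ≈ 3.80789.
Sum = Δt · [h(3.5) + h(3.75) + h(4) + ...].
Sum ≈ 7.13419.

7.13419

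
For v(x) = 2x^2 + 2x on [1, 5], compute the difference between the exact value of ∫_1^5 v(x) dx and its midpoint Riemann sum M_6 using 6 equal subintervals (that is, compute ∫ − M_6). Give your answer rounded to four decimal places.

0.2963

Exact integral: ∫_1^5 v(x) dx ≈ 106.666667.
M_6 ≈ 106.370370.
Error ≈ 106.666667 − 106.370370 ≈ 0.2963.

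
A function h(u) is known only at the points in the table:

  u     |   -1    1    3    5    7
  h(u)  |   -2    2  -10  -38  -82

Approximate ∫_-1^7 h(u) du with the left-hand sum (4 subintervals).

Δu = 2.
Sum = 2·[(-2) + 2 + (-10) + (-38)] = -96.

-96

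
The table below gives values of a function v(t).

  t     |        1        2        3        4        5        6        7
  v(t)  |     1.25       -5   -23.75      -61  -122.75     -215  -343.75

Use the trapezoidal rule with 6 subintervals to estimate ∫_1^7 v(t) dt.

Δt = 1.
T_6 = (1/2)·[1.25 + 2·(-5) + 2·(-23.75) + 2·(-61) + 2·(-122.75) + 2·(-215) + (-343.75)] = -598.75.

-598.75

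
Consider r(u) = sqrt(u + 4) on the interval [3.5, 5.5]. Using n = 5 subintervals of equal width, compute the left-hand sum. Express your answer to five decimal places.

Δu = (5.5 − 3.5)/5 = 0.4.
Left endpoints: 3.5, 3.9, 4.3, 4.7, 5.1.
r(3.5) ≈ 2.73861, r(3.9) ≈ 2.81069, r(4.3) ≈ 2.88097, r(4.7) ≈ 2.94958, r(5.1) ≈ 3.01662.
Sum = Δu · [r(3.5) + r(3.9) + r(4.3) + r(4.7) + r(5.1)].
Sum ≈ 5.75859.

5.75859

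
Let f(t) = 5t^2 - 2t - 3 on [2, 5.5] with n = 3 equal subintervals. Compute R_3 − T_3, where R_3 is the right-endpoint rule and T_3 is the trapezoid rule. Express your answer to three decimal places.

R_3 ≈ 303.65741.
T_3 ≈ 231.17824.
R_3 − T_3 ≈ 72.479.

72.479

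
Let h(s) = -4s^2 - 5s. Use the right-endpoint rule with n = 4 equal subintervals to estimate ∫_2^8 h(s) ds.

-1033.5

Δs = (8 − 2)/4 = 1.5.
Right endpoints: 3.5, 5, 6.5, 8.
h(3.5) = -66.5, h(5) = -125, h(6.5) = -201.5, h(8) = -296.
Sum = Δs · [h(3.5) + h(5) + h(6.5) + h(8)].
Sum = -1033.5.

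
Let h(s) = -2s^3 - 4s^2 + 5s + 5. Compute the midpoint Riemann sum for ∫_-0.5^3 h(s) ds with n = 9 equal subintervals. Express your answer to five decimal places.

Δs = (3 − (-0.5))/9 = 7/18.
Midpoints: -11/36, 1/12, 17/36, 31/36, 1.25, 59/36, 73/36, 29/12, 101/36.
h(-11/36) = 73619/23328, h(1/12) = 4655/864, h(17/36) = 145999/23328, h(31/36) = 118097/23328, h(1.25) = 1.09375, h(59/36) = -148211/23328, h(73/36) = -419545/23328, h(29/12) = -29813/864, h(101/36) = -1320893/23328.
Sum = Δs · [h(-11/36) + h(1/12) + h(17/36) + ...].
Sum ≈ -36.75315.

-36.75315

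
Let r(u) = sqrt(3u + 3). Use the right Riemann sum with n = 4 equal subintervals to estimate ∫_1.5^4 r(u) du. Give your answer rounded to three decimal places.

Δu = (4 − 1.5)/4 = 0.625.
Right endpoints: 2.125, 2.75, 3.375, 4.
r(2.125) ≈ 3.062, r(2.75) ≈ 3.354, r(3.375) ≈ 3.623, r(4) ≈ 3.873.
Sum = Δu · [r(2.125) + r(2.75) + r(3.375) + r(4)].
Sum ≈ 8.695.

8.695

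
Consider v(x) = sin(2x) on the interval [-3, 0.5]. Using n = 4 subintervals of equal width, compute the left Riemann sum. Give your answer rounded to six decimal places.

-0.092493

Δx = (0.5 − (-3))/4 = 0.875.
Left endpoints: -3, -2.125, -1.25, -0.375.
v(-3) ≈ 0.279415, v(-2.125) ≈ 0.894989, v(-1.25) ≈ -0.598472, v(-0.375) ≈ -0.681639.
Sum = Δx · [v(-3) + v(-2.125) + v(-1.25) + v(-0.375)].
Sum ≈ -0.092493.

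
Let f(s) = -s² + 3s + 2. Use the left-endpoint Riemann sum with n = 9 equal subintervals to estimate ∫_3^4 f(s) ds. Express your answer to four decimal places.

0.3868

Δs = (4 − 3)/9 = 1/9.
Left endpoints: 3, 28/9, 29/9, 10/3, 31/9, 32/9, 11/3, 34/9, 35/9.
f(3) = 2, f(28/9) = 134/81, f(29/9) = 104/81, f(10/3) = 8/9, f(31/9) = 38/81, f(32/9) = 2/81, f(11/3) = -4/9, f(34/9) = -76/81, f(35/9) = -118/81.
Sum = Δs · [f(3) + f(28/9) + f(29/9) + ...].
Sum ≈ 0.3868.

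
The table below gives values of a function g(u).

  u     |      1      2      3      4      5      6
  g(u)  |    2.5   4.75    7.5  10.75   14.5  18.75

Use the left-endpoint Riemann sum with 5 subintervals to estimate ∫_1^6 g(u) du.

Δu = 1.
Sum = 1·[2.5 + 4.75 + 7.5 + 10.75 + 14.5] = 40.

40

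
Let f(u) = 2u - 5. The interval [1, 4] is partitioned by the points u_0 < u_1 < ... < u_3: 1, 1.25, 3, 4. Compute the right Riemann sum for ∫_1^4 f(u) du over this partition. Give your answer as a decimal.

4.125

Subinterval widths: 0.25, 1.75, 1.
Right endpoints: 1.25, 3, 4.
f(1.25) = -2.5, f(3) = 1, f(4) = 3.
Sum = Σ Δu_i · f(u_i).
Sum = 4.125.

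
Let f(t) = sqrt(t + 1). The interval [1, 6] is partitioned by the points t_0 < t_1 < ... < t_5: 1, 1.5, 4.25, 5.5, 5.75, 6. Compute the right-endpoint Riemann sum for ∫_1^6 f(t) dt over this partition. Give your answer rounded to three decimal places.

11.589

Subinterval widths: 0.5, 2.75, 1.25, 0.25, 0.25.
Right endpoints: 1.5, 4.25, 5.5, 5.75, 6.
f(1.5) ≈ 1.581, f(4.25) ≈ 2.291, f(5.5) ≈ 2.550, f(5.75) ≈ 2.598, f(6) ≈ 2.646.
Sum = Σ Δt_i · f(t_i).
Sum ≈ 11.589.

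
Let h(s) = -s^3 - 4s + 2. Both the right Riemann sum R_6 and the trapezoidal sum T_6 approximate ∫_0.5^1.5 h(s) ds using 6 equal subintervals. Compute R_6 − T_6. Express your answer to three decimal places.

R_6 ≈ -3.86806.
T_6 ≈ -3.26389.
R_6 − T_6 ≈ -0.604.

-0.604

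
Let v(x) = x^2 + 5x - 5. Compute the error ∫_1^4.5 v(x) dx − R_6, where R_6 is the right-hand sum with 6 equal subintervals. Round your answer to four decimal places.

-10.9172

Exact integral: ∫_1^4.5 v(x) dx ≈ 60.666667.
R_6 ≈ 71.583912.
Error ≈ 60.666667 − 71.583912 ≈ -10.9172.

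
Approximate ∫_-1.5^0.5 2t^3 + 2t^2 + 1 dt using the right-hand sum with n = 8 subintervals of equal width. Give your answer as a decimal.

2.1875

Δt = (0.5 − (-1.5))/8 = 0.25.
Right endpoints: -1.25, -1, -0.75, -0.5, -0.25, 0, 0.25, 0.5.
f(-1.25) = 0.21875, f(-1) = 1, f(-0.75) = 1.28125, f(-0.5) = 1.25, f(-0.25) = 1.09375, f(0) = 1, f(0.25) = 1.15625, f(0.5) = 1.75.
Sum = Δt · [f(-1.25) + f(-1) + f(-0.75) + ...].
Sum = 2.1875.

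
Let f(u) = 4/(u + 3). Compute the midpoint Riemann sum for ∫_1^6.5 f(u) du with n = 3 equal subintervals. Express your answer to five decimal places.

Δu = (6.5 − 1)/3 = 11/6.
Midpoints: 23/12, 3.75, 67/12.
f(23/12) = 48/59, f(3.75) = 16/27, f(67/12) = 48/103.
Sum = Δu · [f(23/12) + f(3.75) + f(67/12)].
Sum ≈ 3.43231.

3.43231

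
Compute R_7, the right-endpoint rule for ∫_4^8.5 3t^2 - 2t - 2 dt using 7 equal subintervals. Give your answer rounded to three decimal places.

537.153

Δt = (8.5 − 4)/7 = 9/14.
Right endpoints: 65/14, 37/7, 83/14, 46/7, 101/14, 55/7, 8.5.
f(65/14) = 10463/196, f(37/7) = 3491/49, f(83/14) = 17951/196, f(46/7) = 5606/49, f(101/14) = 27383/196, f(55/7) = 8207/49, f(8.5) = 197.75.
Sum = Δt · [f(65/14) + f(37/7) + f(83/14) + ...].
Sum ≈ 537.153.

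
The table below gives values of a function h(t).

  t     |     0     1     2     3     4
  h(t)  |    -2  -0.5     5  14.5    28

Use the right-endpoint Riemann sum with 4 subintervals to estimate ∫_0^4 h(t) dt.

Δt = 1.
Sum = 1·[(-0.5) + 5 + 14.5 + 28] = 47.

47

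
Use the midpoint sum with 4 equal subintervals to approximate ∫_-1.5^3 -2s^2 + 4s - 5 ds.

Δs = (3 − (-1.5))/4 = 1.125.
Midpoints: -0.9375, 0.1875, 1.3125, 2.4375.
f(-0.9375) = -10.5078125, f(0.1875) = -4.3203125, f(1.3125) = -3.1953125, f(2.4375) = -7.1328125.
Sum = Δs · [f(-0.9375) + f(0.1875) + f(1.3125) + f(2.4375)].
Sum = -28.30078125.

-28.30078125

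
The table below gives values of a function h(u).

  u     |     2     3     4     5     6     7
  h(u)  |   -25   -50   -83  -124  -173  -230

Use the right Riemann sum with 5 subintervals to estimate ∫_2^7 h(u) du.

Δu = 1.
Sum = 1·[(-50) + (-83) + (-124) + (-173) + (-230)] = -660.

-660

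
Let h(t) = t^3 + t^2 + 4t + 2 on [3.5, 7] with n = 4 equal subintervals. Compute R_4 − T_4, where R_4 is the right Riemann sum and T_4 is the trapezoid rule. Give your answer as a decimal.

R_4 ≈ 904.26465.
T_4 ≈ 750.75684.
R_4 − T_4 = 153.5078125.

153.5078125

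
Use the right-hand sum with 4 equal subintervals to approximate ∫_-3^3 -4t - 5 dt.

-48

Δt = (3 − (-3))/4 = 1.5.
Right endpoints: -1.5, 0, 1.5, 3.
f(-1.5) = 1, f(0) = -5, f(1.5) = -11, f(3) = -17.
Sum = Δt · [f(-1.5) + f(0) + f(1.5) + f(3)].
Sum = -48.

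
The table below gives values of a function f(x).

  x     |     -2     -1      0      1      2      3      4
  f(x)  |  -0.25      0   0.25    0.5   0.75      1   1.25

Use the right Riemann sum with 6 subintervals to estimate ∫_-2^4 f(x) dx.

3.75

Δx = 1.
Sum = 1·[0 + 0.25 + 0.5 + 0.75 + 1 + 1.25] = 3.75.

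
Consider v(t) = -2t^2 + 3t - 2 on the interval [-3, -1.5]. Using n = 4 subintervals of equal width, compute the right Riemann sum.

Δt = (-1.5 − (-3))/4 = 0.375.
Right endpoints: -2.625, -2.25, -1.875, -1.5.
v(-2.625) = -23.65625, v(-2.25) = -18.875, v(-1.875) = -14.65625, v(-1.5) = -11.
Sum = Δt · [v(-2.625) + v(-2.25) + v(-1.875) + v(-1.5)].
Sum = -25.5703125.

-25.5703125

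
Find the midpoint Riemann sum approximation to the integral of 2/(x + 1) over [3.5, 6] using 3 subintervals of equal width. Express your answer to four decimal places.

Δx = (6 − 3.5)/3 = 5/6.
Midpoints: 47/12, 4.75, 67/12.
f(47/12) = 24/59, f(4.75) = 8/23, f(67/12) = 24/79.
Sum = Δx · [f(47/12) + f(4.75) + f(67/12)].
Sum ≈ 0.8820.

0.8820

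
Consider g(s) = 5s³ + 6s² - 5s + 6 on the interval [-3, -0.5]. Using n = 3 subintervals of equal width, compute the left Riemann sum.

Δs = (-0.5 − (-3))/3 = 5/6.
Left endpoints: -3, -13/6, -4/3.
g(-3) = -60, g(-13/6) = -1265/216, g(-4/3) = 310/27.
Sum = Δs · [g(-3) + g(-13/6) + g(-4/3)].
Sum = -45.3125.

-45.3125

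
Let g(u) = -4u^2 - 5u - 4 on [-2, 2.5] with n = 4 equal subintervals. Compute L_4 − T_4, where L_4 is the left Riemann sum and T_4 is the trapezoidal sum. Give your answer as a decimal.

L_4 = -41.203125.
T_4 = -58.921875.
L_4 − T_4 = 17.71875.

17.71875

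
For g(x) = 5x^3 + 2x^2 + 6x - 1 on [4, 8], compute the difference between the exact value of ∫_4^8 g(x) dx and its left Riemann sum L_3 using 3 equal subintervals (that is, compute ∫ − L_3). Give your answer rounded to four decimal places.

Exact integral: ∫_4^8 g(x) dx ≈ 5238.666667.
L_3 ≈ 3774.370370.
Error ≈ 5238.666667 − 3774.370370 ≈ 1464.2963.

1464.2963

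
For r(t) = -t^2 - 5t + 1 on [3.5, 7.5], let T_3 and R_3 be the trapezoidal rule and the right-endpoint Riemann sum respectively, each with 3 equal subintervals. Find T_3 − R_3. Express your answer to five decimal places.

T_3 ≈ -233.5185185.
R_3 ≈ -276.1851852.
T_3 − R_3 ≈ 42.66667.

42.66667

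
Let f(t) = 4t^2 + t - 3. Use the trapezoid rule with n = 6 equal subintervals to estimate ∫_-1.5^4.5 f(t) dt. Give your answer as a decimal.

Δt = (4.5 − (-1.5))/6 = 1.
f(-1.5) = 4.5, f(-0.5) = -2.5, f(0.5) = -1.5, f(1.5) = 7.5, f(2.5) = 24.5, f(3.5) = 49.5, f(4.5) = 82.5.
T_6 = (Δt/2)·[f(t_0) + 2f(t_1) + ... + 2f(t_{5}) + f(t_6)].
Sum = 121.

121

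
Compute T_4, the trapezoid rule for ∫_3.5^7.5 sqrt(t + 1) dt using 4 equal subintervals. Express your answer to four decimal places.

Δt = (7.5 − 3.5)/4 = 1.
f(3.5) ≈ 2.1213, f(4.5) ≈ 2.3452, f(5.5) ≈ 2.5495, f(6.5) ≈ 2.7386, f(7.5) ≈ 2.9155.
T_4 = (Δt/2)·[f(t_0) + 2f(t_1) + 2f(t_2) + 2f(t_3) + f(t_4)].
Sum ≈ 10.1517.

10.1517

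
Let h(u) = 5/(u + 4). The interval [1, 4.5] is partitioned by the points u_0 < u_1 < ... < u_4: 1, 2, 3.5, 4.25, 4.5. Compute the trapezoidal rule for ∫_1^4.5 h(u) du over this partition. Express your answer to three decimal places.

Subinterval widths: 1, 1.5, 0.75, 0.25.
h(1) = 1, h(2) = 5/6, h(3.5) = 2/3, h(4.25) = 20/33, h(4.5) = 10/17.
On each subinterval the trapezoid contributes (Δu_i/2)·[h(u_{i-1}) + h(u_i)].
Sum ≈ 2.668.

2.668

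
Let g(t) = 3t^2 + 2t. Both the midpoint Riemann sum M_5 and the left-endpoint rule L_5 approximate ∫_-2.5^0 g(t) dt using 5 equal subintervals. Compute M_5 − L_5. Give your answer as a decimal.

M_5 = 9.21875.
L_5 = 13.125.
M_5 − L_5 = -3.90625.

-3.90625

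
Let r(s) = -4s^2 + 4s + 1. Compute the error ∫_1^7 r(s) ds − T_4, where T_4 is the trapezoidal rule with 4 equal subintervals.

Exact integral: ∫_1^7 r(s) ds = -354.
T_4 = -363.
Error = -354 − (-363) = 9.

9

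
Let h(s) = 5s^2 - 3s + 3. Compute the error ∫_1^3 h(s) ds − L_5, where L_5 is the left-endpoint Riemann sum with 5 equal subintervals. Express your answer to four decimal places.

6.5333

Exact integral: ∫_1^3 h(s) ds ≈ 37.333333.
L_5 = 30.8.
Error ≈ 37.333333 − 30.8 ≈ 6.5333.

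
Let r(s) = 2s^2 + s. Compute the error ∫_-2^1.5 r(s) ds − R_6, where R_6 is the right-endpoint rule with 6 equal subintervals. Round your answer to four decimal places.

Exact integral: ∫_-2^1.5 r(s) ds ≈ 6.708333.
R_6 ≈ 7.105324.
Error ≈ 6.708333 − 7.105324 ≈ -0.3970.

-0.3970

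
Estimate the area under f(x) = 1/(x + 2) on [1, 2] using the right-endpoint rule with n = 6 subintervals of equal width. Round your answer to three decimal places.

Δx = (2 − 1)/6 = 1/6.
Right endpoints: 7/6, 4/3, 1.5, 5/3, 11/6, 2.
f(7/6) = 6/19, f(4/3) = 0.3, f(1.5) = 2/7, f(5/3) = 3/11, f(11/6) = 6/23, f(2) = 0.25.
Sum = Δx · [f(7/6) + f(4/3) + f(1.5) + ...].
Sum ≈ 0.281.

0.281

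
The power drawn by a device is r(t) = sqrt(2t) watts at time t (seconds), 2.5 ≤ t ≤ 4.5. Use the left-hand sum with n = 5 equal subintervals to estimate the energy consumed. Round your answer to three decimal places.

Δt = (4.5 − 2.5)/5 = 0.4.
Left endpoints: 2.5, 2.9, 3.3, 3.7, 4.1.
r(2.5) ≈ 2.236, r(2.9) ≈ 2.408, r(3.3) ≈ 2.569, r(3.7) ≈ 2.720, r(4.1) ≈ 2.864.
Sum = Δt · [r(2.5) + r(2.9) + r(3.3) + r(3.7) + r(4.1)].
Sum ≈ 5.119.

5.119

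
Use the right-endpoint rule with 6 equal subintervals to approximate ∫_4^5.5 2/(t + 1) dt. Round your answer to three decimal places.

0.513

Δt = (5.5 − 4)/6 = 0.25.
Right endpoints: 4.25, 4.5, 4.75, 5, 5.25, 5.5.
f(4.25) = 8/21, f(4.5) = 4/11, f(4.75) = 8/23, f(5) = 1/3, f(5.25) = 0.32, f(5.5) = 4/13.
Sum = Δt · [f(4.25) + f(4.5) + f(4.75) + ...].
Sum ≈ 0.513.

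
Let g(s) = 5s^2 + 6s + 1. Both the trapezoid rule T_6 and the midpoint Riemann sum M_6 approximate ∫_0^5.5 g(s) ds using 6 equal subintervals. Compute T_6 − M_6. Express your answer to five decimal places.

5.77691

T_6 ≈ 377.3929398.
M_6 ≈ 371.6160301.
T_6 − M_6 ≈ 5.77691.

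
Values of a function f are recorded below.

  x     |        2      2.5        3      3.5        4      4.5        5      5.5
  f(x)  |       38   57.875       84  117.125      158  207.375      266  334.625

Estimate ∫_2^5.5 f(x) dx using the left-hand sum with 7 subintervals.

Δx = 0.5.
Sum = 0.5·[38 + 57.875 + 84 + 117.125 + 158 + 207.375 + 266] = 464.1875.

464.1875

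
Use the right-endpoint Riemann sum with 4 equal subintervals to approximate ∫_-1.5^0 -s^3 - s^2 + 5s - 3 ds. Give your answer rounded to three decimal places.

-8.745

Δs = (0 − (-1.5))/4 = 0.375.
Right endpoints: -1.125, -0.75, -0.375, 0.
f(-1.125) = -4335/512, f(-0.75) = -6.890625, f(-0.375) = -2541/512, f(0) = -3.
Sum = Δs · [f(-1.125) + f(-0.75) + f(-0.375) + f(0)].
Sum ≈ -8.745.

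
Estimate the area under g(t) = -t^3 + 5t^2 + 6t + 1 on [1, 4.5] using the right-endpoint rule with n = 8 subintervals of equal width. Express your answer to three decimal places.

Δt = (4.5 − 1)/8 = 0.4375.
Right endpoints: 1.4375, 1.875, 2.3125, 2.75, 3.1875, 3.625, 4.0625, 4.5.
g(1.4375) = 69577/4096, g(1.875) = 11897/512, g(2.3125) = 119795/4096, g(2.75) = 34.515625, g(3.1875) = 157861/4096, g(3.625) = 20899/512, g(4.0625) = 167311/4096, g(4.5) = 38.125.
Sum = Δt · [g(1.4375) + g(1.875) + g(2.3125) + ...].
Sum ≈ 114.763.

114.763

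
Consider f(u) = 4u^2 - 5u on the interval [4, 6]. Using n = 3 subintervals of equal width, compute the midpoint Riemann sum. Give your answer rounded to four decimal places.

Δu = (6 − 4)/3 = 2/3.
Midpoints: 13/3, 5, 17/3.
f(13/3) = 481/9, f(5) = 75, f(17/3) = 901/9.
Sum = Δu · [f(13/3) + f(5) + f(17/3)].
Sum ≈ 152.3704.

152.3704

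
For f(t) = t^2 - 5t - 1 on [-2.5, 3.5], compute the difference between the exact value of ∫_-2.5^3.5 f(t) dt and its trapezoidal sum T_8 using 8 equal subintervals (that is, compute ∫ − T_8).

-0.5625

Exact integral: ∫_-2.5^3.5 f(t) dt = -1.5.
T_8 = -0.9375.
Error = -1.5 − (-0.9375) = -0.5625.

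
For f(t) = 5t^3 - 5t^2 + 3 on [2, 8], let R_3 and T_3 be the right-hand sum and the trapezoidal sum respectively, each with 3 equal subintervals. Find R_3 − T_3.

2220

R_3 = 6778.
T_3 = 4558.
R_3 − T_3 = 2220.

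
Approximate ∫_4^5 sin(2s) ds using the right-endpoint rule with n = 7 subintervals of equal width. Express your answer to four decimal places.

0.2349

Δs = (5 − 4)/7 = 1/7.
Right endpoints: 29/7, 30/7, 31/7, 32/7, 33/7, 34/7, 5.
f(29/7) ≈ 0.9082, f(30/7) ≈ 0.7535, f(31/7) ≈ 0.5376, f(32/7) ≈ 0.2782, f(33/7) ≈ -0.0038, f(34/7) ≈ -0.2855, f(5) ≈ -0.5440.
Sum = Δs · [f(29/7) + f(30/7) + f(31/7) + ...].
Sum ≈ 0.2349.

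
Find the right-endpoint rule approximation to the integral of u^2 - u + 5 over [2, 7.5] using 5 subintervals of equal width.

166.155

Δu = (7.5 − 2)/5 = 1.1.
Right endpoints: 3.1, 4.2, 5.3, 6.4, 7.5.
f(3.1) = 11.51, f(4.2) = 18.44, f(5.3) = 27.79, f(6.4) = 39.56, f(7.5) = 53.75.
Sum = Δu · [f(3.1) + f(4.2) + f(5.3) + f(6.4) + f(7.5)].
Sum = 166.155.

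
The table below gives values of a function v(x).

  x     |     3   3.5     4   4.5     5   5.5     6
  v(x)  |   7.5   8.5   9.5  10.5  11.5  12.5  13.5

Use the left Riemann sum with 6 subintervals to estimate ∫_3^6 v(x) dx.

30

Δx = 0.5.
Sum = 0.5·[7.5 + 8.5 + 9.5 + 10.5 + 11.5 + 12.5] = 30.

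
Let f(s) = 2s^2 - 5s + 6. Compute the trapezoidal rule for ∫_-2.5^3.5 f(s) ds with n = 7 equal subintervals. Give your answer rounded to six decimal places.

61.469388

Δs = (3.5 − (-2.5))/7 = 6/7.
f(-2.5) = 31, f(-23/14) = 961/49, f(-11/14) = 547/49, f(1/14) = 277/49, f(13/14) = 151/49, f(25/14) = 169/49, f(37/14) = 331/49, f(3.5) = 13.
T_7 = (Δs/2)·[f(s_0) + 2f(s_1) + ... + 2f(s_{6}) + f(s_7)].
Sum ≈ 61.469388.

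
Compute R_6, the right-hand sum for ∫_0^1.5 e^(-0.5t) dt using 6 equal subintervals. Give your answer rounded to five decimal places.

0.99069

Δt = (1.5 − 0)/6 = 0.25.
Right endpoints: 0.25, 0.5, 0.75, 1, 1.25, 1.5.
f(0.25) ≈ 0.88250, f(0.5) ≈ 0.77880, f(0.75) ≈ 0.68729, f(1) ≈ 0.60653, f(1.25) ≈ 0.53526, f(1.5) ≈ 0.47237.
Sum = Δt · [f(0.25) + f(0.5) + f(0.75) + ...].
Sum ≈ 0.99069.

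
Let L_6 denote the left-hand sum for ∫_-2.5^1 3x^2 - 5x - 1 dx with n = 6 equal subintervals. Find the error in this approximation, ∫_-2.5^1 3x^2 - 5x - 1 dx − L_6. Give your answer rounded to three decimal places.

Exact integral: ∫_-2.5^1 f(x) dx = 26.25.
L_6 ≈ 36.54340.
Error ≈ 26.25 − 36.54340 ≈ -10.293.

-10.293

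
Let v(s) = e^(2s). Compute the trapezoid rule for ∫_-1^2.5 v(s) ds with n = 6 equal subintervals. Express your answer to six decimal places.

82.363400

Δs = (2.5 − (-1))/6 = 7/12.
v(-1) ≈ 0.135335, v(-5/12) ≈ 0.434598, v(1/6) ≈ 1.395612, v(0.75) ≈ 4.481689, v(4/3) ≈ 14.391916, v(23/12) ≈ 46.216336, v(2.5) ≈ 148.413159.
T_6 = (Δs/2)·[v(s_0) + 2v(s_1) + ... + 2v(s_{5}) + v(s_6)].
Sum ≈ 82.363400.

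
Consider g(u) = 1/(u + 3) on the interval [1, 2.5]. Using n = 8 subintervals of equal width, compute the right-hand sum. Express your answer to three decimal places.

Δu = (2.5 − 1)/8 = 0.1875.
Right endpoints: 1.1875, 1.375, 1.5625, 1.75, 1.9375, 2.125, 2.3125, 2.5.
g(1.1875) = 16/67, g(1.375) = 8/35, g(1.5625) = 16/73, g(1.75) = 4/19, g(1.9375) = 16/79, g(2.125) = 8/41, g(2.3125) = 16/85, g(2.5) = 2/11.
Sum = Δu · [g(1.1875) + g(1.375) + g(1.5625) + ...].
Sum ≈ 0.312.

0.312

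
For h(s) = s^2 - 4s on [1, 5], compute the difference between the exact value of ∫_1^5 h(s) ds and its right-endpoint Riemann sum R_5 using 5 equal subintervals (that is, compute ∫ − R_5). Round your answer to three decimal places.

Exact integral: ∫_1^5 h(s) ds ≈ -6.66667.
R_5 = -3.04.
Error ≈ -6.66667 − (-3.04) ≈ -3.627.

-3.627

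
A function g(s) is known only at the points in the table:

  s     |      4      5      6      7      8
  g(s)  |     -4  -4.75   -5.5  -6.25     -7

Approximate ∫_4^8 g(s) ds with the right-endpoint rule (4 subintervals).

Δs = 1.
Sum = 1·[(-4.75) + (-5.5) + (-6.25) + (-7)] = -23.5.

-23.5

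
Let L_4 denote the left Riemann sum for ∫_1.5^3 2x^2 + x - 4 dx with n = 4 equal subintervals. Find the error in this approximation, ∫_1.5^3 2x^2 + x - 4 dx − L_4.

Exact integral: ∫_1.5^3 f(x) dx = 13.125.
L_4 = 10.3828125.
Error = 13.125 − 10.3828125 = 2.7421875.

2.7421875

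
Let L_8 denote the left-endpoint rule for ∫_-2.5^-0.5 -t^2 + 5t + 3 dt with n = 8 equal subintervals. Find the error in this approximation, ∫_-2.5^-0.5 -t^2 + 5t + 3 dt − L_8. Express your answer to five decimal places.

2.02083

Exact integral: ∫_-2.5^-0.5 f(t) dt ≈ -14.1666667.
L_8 = -16.1875.
Error ≈ -14.1666667 − (-16.1875) ≈ 2.02083.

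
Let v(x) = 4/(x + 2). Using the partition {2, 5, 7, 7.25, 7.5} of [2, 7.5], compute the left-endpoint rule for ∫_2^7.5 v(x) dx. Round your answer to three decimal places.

4.362

Subinterval widths: 3, 2, 0.25, 0.25.
Left endpoints: 2, 5, 7, 7.25.
v(2) = 1, v(5) = 4/7, v(7) = 4/9, v(7.25) = 16/37.
Sum = Σ Δx_i · v(x_i).
Sum ≈ 4.362.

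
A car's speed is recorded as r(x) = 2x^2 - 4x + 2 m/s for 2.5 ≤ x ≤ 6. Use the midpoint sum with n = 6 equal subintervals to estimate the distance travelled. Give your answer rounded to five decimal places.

Δx = (6 − 2.5)/6 = 7/12.
Midpoints: 67/24, 3.375, 95/24, 109/24, 5.125, 137/24.
r(67/24) = 1849/288, r(3.375) = 11.28125, r(95/24) = 5041/288, r(109/24) = 7225/288, r(5.125) = 34.03125, r(137/24) = 12769/288.
Sum = Δx · [r(67/24) + r(3.375) + r(95/24) + ...].
Sum ≈ 80.88484.

80.88484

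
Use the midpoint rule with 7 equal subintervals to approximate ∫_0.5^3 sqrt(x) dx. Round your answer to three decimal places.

Δx = (3 − 0.5)/7 = 5/14.
Midpoints: 19/28, 29/28, 39/28, 1.75, 59/28, 69/28, 79/28.
f(19/28) ≈ 0.824, f(29/28) ≈ 1.018, f(39/28) ≈ 1.180, f(1.75) ≈ 1.323, f(59/28) ≈ 1.452, f(69/28) ≈ 1.570, f(79/28) ≈ 1.680.
Sum = Δx · [f(19/28) + f(29/28) + f(39/28) + ...].
Sum ≈ 3.231.

3.231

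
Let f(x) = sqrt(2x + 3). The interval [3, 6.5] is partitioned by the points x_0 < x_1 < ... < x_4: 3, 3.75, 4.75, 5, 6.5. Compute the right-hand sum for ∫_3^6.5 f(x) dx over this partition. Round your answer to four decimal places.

Subinterval widths: 0.75, 1, 0.25, 1.5.
Right endpoints: 3.75, 4.75, 5, 6.5.
f(3.75) ≈ 3.2404, f(4.75) ≈ 3.5355, f(5) ≈ 3.6056, f(6.5) ≈ 4.0000.
Sum = Σ Δx_i · f(x_i).
Sum ≈ 12.8672.

12.8672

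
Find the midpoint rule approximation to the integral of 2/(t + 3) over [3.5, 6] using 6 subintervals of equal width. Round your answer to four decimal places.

0.6507

Δt = (6 − 3.5)/6 = 5/12.
Midpoints: 89/24, 4.125, 109/24, 119/24, 5.375, 139/24.
f(89/24) = 48/161, f(4.125) = 16/57, f(109/24) = 48/181, f(119/24) = 48/191, f(5.375) = 16/67, f(139/24) = 48/211.
Sum = Δt · [f(89/24) + f(4.125) + f(109/24) + ...].
Sum ≈ 0.6507.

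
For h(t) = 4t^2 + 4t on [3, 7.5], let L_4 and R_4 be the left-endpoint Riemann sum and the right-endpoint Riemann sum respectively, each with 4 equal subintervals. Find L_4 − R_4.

L_4 = 508.359375.
R_4 = 741.234375.
L_4 − R_4 = -232.875.

-232.875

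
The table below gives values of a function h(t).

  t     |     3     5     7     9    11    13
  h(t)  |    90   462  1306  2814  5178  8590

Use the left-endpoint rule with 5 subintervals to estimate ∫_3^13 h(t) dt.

19700

Δt = 2.
Sum = 2·[90 + 462 + 1306 + 2814 + 5178] = 19700.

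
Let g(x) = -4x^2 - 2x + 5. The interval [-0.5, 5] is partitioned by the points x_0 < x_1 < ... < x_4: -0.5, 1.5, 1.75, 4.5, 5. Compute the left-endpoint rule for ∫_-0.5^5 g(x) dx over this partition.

-63.8125

Subinterval widths: 2, 0.25, 2.75, 0.5.
Left endpoints: -0.5, 1.5, 1.75, 4.5.
g(-0.5) = 5, g(1.5) = -7, g(1.75) = -10.75, g(4.5) = -85.
Sum = Σ Δx_i · g(x_i).
Sum = -63.8125.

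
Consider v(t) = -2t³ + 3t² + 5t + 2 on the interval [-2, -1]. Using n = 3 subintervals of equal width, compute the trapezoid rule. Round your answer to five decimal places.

9.22222

Δt = (-1 − (-2))/3 = 1/3.
v(-2) = 20, v(-5/3) = 304/27, v(-4/3) = 146/27, v(-1) = 2.
T_3 = (Δt/2)·[v(t_0) + 2v(t_1) + 2v(t_2) + v(t_3)].
Sum ≈ 9.22222.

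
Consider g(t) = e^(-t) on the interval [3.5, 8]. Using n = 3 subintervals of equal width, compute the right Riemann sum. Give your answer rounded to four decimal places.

Δt = (8 − 3.5)/3 = 1.5.
Right endpoints: 5, 6.5, 8.
g(5) ≈ 0.0067, g(6.5) ≈ 0.0015, g(8) ≈ 0.0003.
Sum = Δt · [g(5) + g(6.5) + g(8)].
Sum ≈ 0.0129.

0.0129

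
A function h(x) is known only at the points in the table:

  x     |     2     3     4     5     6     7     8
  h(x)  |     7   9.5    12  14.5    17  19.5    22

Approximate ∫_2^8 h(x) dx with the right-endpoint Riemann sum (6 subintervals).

94.5

Δx = 1.
Sum = 1·[9.5 + 12 + 14.5 + 17 + 19.5 + 22] = 94.5.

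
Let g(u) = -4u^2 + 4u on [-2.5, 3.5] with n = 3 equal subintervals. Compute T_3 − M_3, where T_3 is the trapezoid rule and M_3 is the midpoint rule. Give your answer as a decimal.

-24

T_3 = -82.
M_3 = -58.
T_3 − M_3 = -24.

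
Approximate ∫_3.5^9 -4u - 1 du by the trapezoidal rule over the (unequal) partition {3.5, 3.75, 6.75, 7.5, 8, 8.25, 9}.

-143

Subinterval widths: 0.25, 3, 0.75, 0.5, 0.25, 0.75.
f(3.5) = -15, f(3.75) = -16, f(6.75) = -28, f(7.5) = -31, f(8) = -33, f(8.25) = -34, f(9) = -37.
On each subinterval the trapezoid contributes (Δu_i/2)·[f(u_{i-1}) + f(u_i)].
Sum = -143.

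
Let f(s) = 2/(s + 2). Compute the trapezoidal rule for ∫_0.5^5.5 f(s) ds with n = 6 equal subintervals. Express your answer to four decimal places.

2.2135

Δs = (5.5 − 0.5)/6 = 5/6.
f(0.5) = 0.8, f(4/3) = 0.6, f(13/6) = 0.48, f(3) = 0.4, f(23/6) = 12/35, f(14/3) = 0.3, f(5.5) = 4/15.
T_6 = (Δs/2)·[f(s_0) + 2f(s_1) + ... + 2f(s_{5}) + f(s_6)].
Sum ≈ 2.2135.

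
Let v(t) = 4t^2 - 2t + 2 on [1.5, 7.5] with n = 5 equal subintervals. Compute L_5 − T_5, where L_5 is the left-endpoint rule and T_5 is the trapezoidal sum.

-122.4

L_5 = 399.36.
T_5 = 521.76.
L_5 − T_5 = -122.4.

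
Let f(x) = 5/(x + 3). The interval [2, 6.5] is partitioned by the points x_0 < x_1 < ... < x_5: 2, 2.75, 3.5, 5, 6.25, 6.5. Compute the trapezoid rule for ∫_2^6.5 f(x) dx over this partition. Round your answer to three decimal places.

Subinterval widths: 0.75, 0.75, 1.5, 1.25, 0.25.
f(2) = 1, f(2.75) = 20/23, f(3.5) = 10/13, f(5) = 0.625, f(6.25) = 20/37, f(6.5) = 10/19.
On each subinterval the trapezoid contributes (Δx_i/2)·[f(x_{i-1}) + f(x_i)].
Sum ≈ 3.223.

3.223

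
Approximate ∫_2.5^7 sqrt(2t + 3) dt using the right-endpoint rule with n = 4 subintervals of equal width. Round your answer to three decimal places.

16.538

Δt = (7 − 2.5)/4 = 1.125.
Right endpoints: 3.625, 4.75, 5.875, 7.
f(3.625) ≈ 3.202, f(4.75) ≈ 3.536, f(5.875) ≈ 3.841, f(7) ≈ 4.123.
Sum = Δt · [f(3.625) + f(4.75) + f(5.875) + f(7)].
Sum ≈ 16.538.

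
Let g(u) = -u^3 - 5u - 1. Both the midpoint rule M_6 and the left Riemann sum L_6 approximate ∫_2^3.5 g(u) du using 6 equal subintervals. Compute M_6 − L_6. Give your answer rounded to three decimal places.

M_6 ≈ -55.57617.
L_6 = -50.47265625.
M_6 − L_6 ≈ -5.104.

-5.104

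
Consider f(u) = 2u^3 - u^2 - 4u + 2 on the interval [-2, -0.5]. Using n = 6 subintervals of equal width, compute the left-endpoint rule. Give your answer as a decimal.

Δu = (-0.5 − (-2))/6 = 0.25.
Left endpoints: -2, -1.75, -1.5, -1.25, -1, -0.75.
f(-2) = -10, f(-1.75) = -4.78125, f(-1.5) = -1, f(-1.25) = 1.53125, f(-1) = 3, f(-0.75) = 3.59375.
Sum = Δu · [f(-2) + f(-1.75) + f(-1.5) + ...].
Sum = -1.9140625.

-1.9140625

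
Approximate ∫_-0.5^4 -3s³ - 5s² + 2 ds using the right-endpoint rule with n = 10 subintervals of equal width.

Δs = (4 − (-0.5))/10 = 0.45.
Right endpoints: -0.05, 0.4, 0.85, 1.3, 1.75, 2.2, 2.65, 3.1, 3.55, 4.
f(-0.05) = 1.987875, f(0.4) = 1.008, f(0.85) = -3.454875, f(1.3) = -13.041, f(1.75) = -29.390625, f(2.2) = -54.144, f(2.65) = -88.941375, f(3.1) = -135.423, f(3.55) = -195.229125, f(4) = -270.
Sum = Δs · [f(-0.05) + f(0.4) + f(0.85) + ...].
Sum = -353.98265625.

-353.98265625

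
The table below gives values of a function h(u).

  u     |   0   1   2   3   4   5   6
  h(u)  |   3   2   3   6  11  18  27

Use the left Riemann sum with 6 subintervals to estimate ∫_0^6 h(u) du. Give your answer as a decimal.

43

Δu = 1.
Sum = 1·[3 + 2 + 3 + 6 + 11 + 18] = 43.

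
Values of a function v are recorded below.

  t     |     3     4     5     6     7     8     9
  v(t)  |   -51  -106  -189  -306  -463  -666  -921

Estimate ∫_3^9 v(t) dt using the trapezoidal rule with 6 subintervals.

Δt = 1.
T_6 = (1/2)·[(-51) + 2·(-106) + 2·(-189) + 2·(-306) + 2·(-463) + 2·(-666) + (-921)] = -2216.

-2216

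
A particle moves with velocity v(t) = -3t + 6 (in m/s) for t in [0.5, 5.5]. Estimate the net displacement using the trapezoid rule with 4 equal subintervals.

Δt = (5.5 − 0.5)/4 = 1.25.
v(0.5) = 4.5, v(1.75) = 0.75, v(3) = -3, v(4.25) = -6.75, v(5.5) = -10.5.
T_4 = (Δt/2)·[v(t_0) + 2v(t_1) + 2v(t_2) + 2v(t_3) + v(t_4)].
Sum = -15.

-15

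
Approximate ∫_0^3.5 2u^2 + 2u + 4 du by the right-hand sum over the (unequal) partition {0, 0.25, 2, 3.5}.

Subinterval widths: 0.25, 1.75, 1.5.
Right endpoints: 0.25, 2, 3.5.
f(0.25) = 4.625, f(2) = 16, f(3.5) = 35.5.
Sum = Σ Δu_i · f(u_i).
Sum = 82.40625.

82.40625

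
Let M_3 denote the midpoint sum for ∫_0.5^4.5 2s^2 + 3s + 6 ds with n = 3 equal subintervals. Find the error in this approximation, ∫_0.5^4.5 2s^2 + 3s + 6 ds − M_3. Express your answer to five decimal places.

Exact integral: ∫_0.5^4.5 f(s) ds ≈ 114.6666667.
M_3 ≈ 113.4814815.
Error ≈ 114.6666667 − 113.4814815 ≈ 1.18519.

1.18519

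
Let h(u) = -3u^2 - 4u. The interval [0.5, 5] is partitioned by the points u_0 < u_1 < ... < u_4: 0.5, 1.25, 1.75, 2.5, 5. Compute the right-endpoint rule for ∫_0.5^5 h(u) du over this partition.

-274.421875

Subinterval widths: 0.75, 0.5, 0.75, 2.5.
Right endpoints: 1.25, 1.75, 2.5, 5.
h(1.25) = -9.6875, h(1.75) = -16.1875, h(2.5) = -28.75, h(5) = -95.
Sum = Σ Δu_i · h(u_i).
Sum = -274.421875.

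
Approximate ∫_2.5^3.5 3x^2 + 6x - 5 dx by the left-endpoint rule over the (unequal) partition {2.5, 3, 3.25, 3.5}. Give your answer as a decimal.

35.921875

Subinterval widths: 0.5, 0.25, 0.25.
Left endpoints: 2.5, 3, 3.25.
f(2.5) = 28.75, f(3) = 40, f(3.25) = 46.1875.
Sum = Σ Δx_i · f(x_i).
Sum = 35.921875.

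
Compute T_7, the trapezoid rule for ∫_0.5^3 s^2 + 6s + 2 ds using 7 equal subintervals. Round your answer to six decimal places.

40.261480

Δs = (3 − 0.5)/7 = 5/14.
f(0.5) = 5.25, f(6/7) = 386/49, f(17/14) = 2109/196, f(11/7) = 681/49, f(27/14) = 3389/196, f(16/7) = 1026/49, f(37/14) = 4869/196, f(3) = 29.
T_7 = (Δs/2)·[f(s_0) + 2f(s_1) + ... + 2f(s_{6}) + f(s_7)].
Sum ≈ 40.261480.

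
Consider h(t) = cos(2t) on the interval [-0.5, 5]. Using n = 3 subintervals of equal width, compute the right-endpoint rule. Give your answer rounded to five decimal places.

Δt = (5 − (-0.5))/3 = 11/6.
Right endpoints: 4/3, 19/6, 5.
h(4/3) ≈ -0.88933, h(19/6) ≈ 0.99874, h(5) ≈ -0.83907.
Sum = Δt · [h(4/3) + h(19/6) + h(5)].
Sum ≈ -1.33770.

-1.33770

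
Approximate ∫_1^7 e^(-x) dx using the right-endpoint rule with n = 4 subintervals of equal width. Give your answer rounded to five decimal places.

0.15810

Δx = (7 − 1)/4 = 1.5.
Right endpoints: 2.5, 4, 5.5, 7.
f(2.5) ≈ 0.08208, f(4) ≈ 0.01832, f(5.5) ≈ 0.00409, f(7) ≈ 0.00091.
Sum = Δx · [f(2.5) + f(4) + f(5.5) + f(7)].
Sum ≈ 0.15810.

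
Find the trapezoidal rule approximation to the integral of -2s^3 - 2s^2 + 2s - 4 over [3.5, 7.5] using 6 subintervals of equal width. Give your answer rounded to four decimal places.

Δs = (7.5 − 3.5)/6 = 2/3.
f(3.5) = -107.25, f(25/6) = -18907/108, f(29/6) = -28823/108, f(5.5) = -386.25, f(37/6) = -57967/108, f(41/6) = -77963/108, f(7.5) = -945.25.
T_6 = (Δs/2)·[f(s_0) + 2f(s_1) + ... + 2f(s_{5}) + f(s_6)].
Sum ≈ -1742.0370.

-1742.0370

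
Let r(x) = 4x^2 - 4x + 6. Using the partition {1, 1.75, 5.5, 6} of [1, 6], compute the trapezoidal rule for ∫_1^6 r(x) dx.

Subinterval widths: 0.75, 3.75, 0.5.
r(1) = 6, r(1.75) = 11.25, r(5.5) = 105, r(6) = 126.
On each subinterval the trapezoid contributes (Δx_i/2)·[r(x_{i-1}) + r(x_i)].
Sum = 282.1875.

282.1875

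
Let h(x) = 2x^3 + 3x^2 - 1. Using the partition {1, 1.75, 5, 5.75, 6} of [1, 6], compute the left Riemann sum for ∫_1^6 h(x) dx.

Subinterval widths: 0.75, 3.25, 0.75, 0.25.
Left endpoints: 1, 1.75, 5, 5.75.
h(1) = 4, h(1.75) = 18.90625, h(5) = 324, h(5.75) = 478.40625.
Sum = Σ Δx_i · h(x_i).
Sum = 427.046875.

427.046875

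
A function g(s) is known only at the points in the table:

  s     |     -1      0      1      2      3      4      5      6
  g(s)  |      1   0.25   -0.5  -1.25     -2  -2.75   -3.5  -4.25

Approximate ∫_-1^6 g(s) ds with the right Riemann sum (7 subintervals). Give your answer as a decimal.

-14

Δs = 1.
Sum = 1·[0.25 + (-0.5) + (-1.25) + (-2) + (-2.75) + (-3.5) + (-4.25)] = -14.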